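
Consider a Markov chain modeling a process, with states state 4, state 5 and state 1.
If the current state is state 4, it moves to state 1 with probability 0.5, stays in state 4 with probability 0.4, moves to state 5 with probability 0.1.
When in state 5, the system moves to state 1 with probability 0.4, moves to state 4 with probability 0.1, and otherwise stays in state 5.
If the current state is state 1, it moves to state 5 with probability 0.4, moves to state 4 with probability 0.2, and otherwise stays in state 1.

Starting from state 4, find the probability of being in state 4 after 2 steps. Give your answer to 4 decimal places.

Sum over the intermediate state after 1 step:
P = P(state 4→state 4)·P(state 4→state 4) + P(state 4→state 5)·P(state 5→state 4) + P(state 4→state 1)·P(state 1→state 4)
  = 0.4×0.4 + 0.1×0.1 + 0.5×0.2
  = 0.1600 + 0.0100 + 0.1000 = 0.2700

0.2700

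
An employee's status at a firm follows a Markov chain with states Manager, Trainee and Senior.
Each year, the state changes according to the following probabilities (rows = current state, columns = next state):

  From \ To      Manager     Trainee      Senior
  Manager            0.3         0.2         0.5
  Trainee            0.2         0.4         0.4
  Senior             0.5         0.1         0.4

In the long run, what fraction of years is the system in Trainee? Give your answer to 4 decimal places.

0.1954

Let the stationary distribution be π with π = πP and π_1 + π_2 + π_3 = 1.
π_1 = 0.3·π_1 + 0.2·π_2 + 0.5·π_3
π_2 = 0.2·π_1 + 0.4·π_2 + 0.1·π_3
Solving with the normalization constraint gives π = (0.3678, 0.1954, 0.4368).
So the stationary probability of Trainee is 0.1954.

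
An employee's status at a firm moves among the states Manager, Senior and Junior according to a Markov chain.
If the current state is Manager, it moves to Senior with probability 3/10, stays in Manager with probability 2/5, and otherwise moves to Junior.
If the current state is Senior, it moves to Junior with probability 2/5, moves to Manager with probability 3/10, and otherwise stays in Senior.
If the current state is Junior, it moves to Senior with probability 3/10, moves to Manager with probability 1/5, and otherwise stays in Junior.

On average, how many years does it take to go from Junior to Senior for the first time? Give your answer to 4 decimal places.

Let t(s) be the expected number of years to first reach Senior from state s, with t(Senior) = 0. Conditioning on the first year:
t(Manager) = 1 + 0.4·t(Manager) + 0.3·t(Junior)
t(Junior) = 1 + 0.2·t(Manager) + 0.5·t(Junior)
Solving: t(Manager) = 3.3333, t(Junior) = 3.3333.
Expected years from Junior to Senior: 3.3333.

3.3333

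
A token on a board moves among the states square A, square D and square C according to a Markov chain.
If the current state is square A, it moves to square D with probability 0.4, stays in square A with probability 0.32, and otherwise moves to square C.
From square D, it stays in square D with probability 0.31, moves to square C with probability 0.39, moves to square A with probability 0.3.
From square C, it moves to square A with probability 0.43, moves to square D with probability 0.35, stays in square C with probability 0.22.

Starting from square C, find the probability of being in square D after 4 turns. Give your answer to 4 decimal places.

0.3532

Propagate the distribution vector 4 turns from square C.
After 0 turns: (0.0000, 0.0000, 1.0000)
After 1 turn: (0.4300, 0.3500, 0.2200)
After 2 turns: (0.3372, 0.3575, 0.3053)
After 3 turns: (0.3464, 0.3526, 0.3010)
After 4 turns: (0.3461, 0.3532, 0.3007)
P(in square D after 4 turns) = 0.3532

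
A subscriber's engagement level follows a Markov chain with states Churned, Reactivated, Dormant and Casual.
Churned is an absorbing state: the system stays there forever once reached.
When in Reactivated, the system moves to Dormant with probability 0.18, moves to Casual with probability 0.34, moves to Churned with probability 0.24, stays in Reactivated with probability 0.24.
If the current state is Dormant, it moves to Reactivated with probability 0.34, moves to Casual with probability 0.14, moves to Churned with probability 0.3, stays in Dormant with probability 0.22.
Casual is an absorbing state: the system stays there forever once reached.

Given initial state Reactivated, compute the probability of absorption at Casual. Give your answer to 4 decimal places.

Let h(s) be the probability of absorption at Casual starting from transient state s. Then h(Casual) = 1 and h(Churned) = 0. By first-step analysis:
h(Reactivated) = 0.24·0 + 0.24·h(Reactivated) + 0.18·h(Dormant) + 0.34·1
h(Dormant) = 0.3·0 + 0.34·h(Reactivated) + 0.22·h(Dormant) + 0.14·1
Solving: h(Reactivated) = 0.5463, h(Dormant) = 0.4176.
Starting from Reactivated, the probability is 0.5463.

0.5463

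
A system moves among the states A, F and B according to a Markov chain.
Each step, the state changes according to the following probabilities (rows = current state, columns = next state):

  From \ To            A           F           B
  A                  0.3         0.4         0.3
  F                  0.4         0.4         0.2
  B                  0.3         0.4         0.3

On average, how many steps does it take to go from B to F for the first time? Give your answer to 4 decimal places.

2.5000

Let t(s) be the expected number of steps to first reach F from state s, with t(F) = 0. Conditioning on the first step:
t(A) = 1 + 0.3·t(A) + 0.3·t(B)
t(B) = 1 + 0.3·t(A) + 0.3·t(B)
Solving: t(A) = 2.5000, t(B) = 2.5000.
Expected steps from B to F: 2.5000.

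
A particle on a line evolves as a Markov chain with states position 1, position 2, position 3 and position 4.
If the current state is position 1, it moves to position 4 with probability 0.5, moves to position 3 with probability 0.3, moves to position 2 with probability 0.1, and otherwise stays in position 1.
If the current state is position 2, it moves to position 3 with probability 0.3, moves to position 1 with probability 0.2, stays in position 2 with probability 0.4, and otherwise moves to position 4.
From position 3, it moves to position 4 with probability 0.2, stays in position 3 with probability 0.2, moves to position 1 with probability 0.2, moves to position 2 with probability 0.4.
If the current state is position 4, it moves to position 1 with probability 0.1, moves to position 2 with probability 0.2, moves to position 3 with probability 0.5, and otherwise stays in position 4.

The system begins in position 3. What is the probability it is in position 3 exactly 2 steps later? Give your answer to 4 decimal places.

0.3200

Propagate the distribution vector 2 steps from position 3.
After 0 steps: (0.0000, 0.0000, 1.0000, 0.0000)
After 1 step: (0.2000, 0.4000, 0.2000, 0.2000)
After 2 steps: (0.1600, 0.3000, 0.3200, 0.2200)
P(in position 3 after 2 steps) = 0.3200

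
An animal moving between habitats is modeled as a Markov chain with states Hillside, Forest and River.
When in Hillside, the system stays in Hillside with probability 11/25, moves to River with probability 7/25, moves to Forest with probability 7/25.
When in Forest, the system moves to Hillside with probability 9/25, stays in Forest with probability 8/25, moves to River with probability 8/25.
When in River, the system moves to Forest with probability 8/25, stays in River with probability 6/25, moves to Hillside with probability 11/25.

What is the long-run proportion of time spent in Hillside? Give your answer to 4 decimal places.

0.4157

Let the stationary distribution be π with π = πP and π_1 + π_2 + π_3 = 1.
π_1 = 0.44·π_1 + 0.36·π_2 + 0.44·π_3
π_2 = 0.28·π_1 + 0.32·π_2 + 0.32·π_3
Solving with the normalization constraint gives π = (0.4157, 0.3034, 0.2809).
So the stationary probability of Hillside is 0.4157.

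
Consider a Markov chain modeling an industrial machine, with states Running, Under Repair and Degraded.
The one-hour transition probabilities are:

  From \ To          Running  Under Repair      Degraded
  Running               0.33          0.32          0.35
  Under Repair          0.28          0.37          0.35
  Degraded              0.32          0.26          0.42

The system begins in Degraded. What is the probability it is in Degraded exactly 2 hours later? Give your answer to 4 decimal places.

Sum over the intermediate state after 1 hour:
P = P(Degraded→Running)·P(Running→Degraded) + P(Degraded→Under Repair)·P(Under Repair→Degraded) + P(Degraded→Degraded)·P(Degraded→Degraded)
  = 0.32×0.35 + 0.26×0.35 + 0.42×0.42
  = 0.1120 + 0.0910 + 0.1764 = 0.3794

0.3794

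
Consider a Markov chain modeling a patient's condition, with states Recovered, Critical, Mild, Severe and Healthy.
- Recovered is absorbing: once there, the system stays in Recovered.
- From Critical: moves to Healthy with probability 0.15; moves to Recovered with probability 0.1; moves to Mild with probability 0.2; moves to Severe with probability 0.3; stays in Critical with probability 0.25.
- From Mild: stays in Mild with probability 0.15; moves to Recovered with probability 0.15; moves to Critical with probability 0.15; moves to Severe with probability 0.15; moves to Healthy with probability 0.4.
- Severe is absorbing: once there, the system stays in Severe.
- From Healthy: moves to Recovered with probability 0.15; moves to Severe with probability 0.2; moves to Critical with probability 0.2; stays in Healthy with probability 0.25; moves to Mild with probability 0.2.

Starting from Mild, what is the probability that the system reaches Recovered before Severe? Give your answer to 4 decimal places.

0.4219

Let h(s) be the probability of absorption at Recovered starting from transient state s. Then h(Recovered) = 1 and h(Severe) = 0. By first-step analysis:
h(Critical) = 0.1·1 + 0.25·h(Critical) + 0.2·h(Mild) + 0.3·0 + 0.15·h(Healthy)
h(Mild) = 0.15·1 + 0.15·h(Critical) + 0.15·h(Mild) + 0.15·0 + 0.4·h(Healthy)
h(Healthy) = 0.15·1 + 0.2·h(Critical) + 0.2·h(Mild) + 0.2·0 + 0.25·h(Healthy)
Solving: h(Critical) = 0.3257, h(Mild) = 0.4219, h(Healthy) = 0.3994.
Starting from Mild, the probability is 0.4219.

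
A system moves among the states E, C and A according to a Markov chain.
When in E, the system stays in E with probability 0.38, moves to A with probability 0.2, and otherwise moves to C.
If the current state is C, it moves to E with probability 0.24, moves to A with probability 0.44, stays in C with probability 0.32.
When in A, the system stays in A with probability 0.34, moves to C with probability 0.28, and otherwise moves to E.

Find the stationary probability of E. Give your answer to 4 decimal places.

Let the stationary distribution be π with π = πP and π_1 + π_2 + π_3 = 1.
π_1 = 0.38·π_1 + 0.24·π_2 + 0.38·π_3
π_2 = 0.42·π_1 + 0.32·π_2 + 0.28·π_3
Solving with the normalization constraint gives π = (0.3324, 0.3401, 0.3275).
So the stationary probability of E is 0.3324.

0.3324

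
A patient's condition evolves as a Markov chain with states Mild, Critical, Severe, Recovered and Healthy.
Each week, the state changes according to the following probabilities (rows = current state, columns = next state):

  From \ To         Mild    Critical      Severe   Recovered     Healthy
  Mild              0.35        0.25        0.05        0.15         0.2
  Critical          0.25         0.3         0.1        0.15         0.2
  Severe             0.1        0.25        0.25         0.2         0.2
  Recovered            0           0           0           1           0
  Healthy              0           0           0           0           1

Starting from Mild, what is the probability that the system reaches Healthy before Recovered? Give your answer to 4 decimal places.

0.5651

Let h(s) be the probability of absorption at Healthy starting from transient state s. Then h(Healthy) = 1 and h(Recovered) = 0. By first-step analysis:
h(Mild) = 0.35·h(Mild) + 0.25·h(Critical) + 0.05·h(Severe) + 0.15·0 + 0.2·1
h(Critical) = 0.25·h(Mild) + 0.3·h(Critical) + 0.1·h(Severe) + 0.15·0 + 0.2·1
h(Severe) = 0.1·h(Mild) + 0.25·h(Critical) + 0.25·h(Severe) + 0.2·0 + 0.2·1
Solving: h(Mild) = 0.5651, h(Critical) = 0.5632, h(Severe) = 0.5297.
Starting from Mild, the probability is 0.5651.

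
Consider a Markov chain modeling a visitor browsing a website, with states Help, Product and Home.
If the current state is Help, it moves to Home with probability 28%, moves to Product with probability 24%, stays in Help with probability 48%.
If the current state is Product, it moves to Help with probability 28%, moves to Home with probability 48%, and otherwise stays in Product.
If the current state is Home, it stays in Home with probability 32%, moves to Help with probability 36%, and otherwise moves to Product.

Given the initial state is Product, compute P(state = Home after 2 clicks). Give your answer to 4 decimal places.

Sum over the intermediate state after 1 click:
P = P(Product→Help)·P(Help→Home) + P(Product→Product)·P(Product→Home) + P(Product→Home)·P(Home→Home)
  = 0.28×0.28 + 0.24×0.48 + 0.48×0.32
  = 0.0784 + 0.1152 + 0.1536 = 0.3472

0.3472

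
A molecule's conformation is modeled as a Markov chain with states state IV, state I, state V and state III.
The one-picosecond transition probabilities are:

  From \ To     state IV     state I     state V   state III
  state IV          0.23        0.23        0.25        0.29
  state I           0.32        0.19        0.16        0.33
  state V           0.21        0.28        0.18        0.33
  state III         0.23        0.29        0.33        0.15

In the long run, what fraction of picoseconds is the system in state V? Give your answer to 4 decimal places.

Let the stationary distribution be π with π = πP and π_1 + π_2 + π_3 + π_4 = 1.
π_1 = 0.23·π_1 + 0.32·π_2 + 0.21·π_3 + 0.23·π_4
π_2 = 0.23·π_1 + 0.19·π_2 + 0.28·π_3 + 0.29·π_4
π_3 = 0.25·π_1 + 0.16·π_2 + 0.18·π_3 + 0.33·π_4
Solving with the normalization constraint gives π = (0.2477, 0.2480, 0.2331, 0.2713).
So the stationary probability of state V is 0.2331.

0.2331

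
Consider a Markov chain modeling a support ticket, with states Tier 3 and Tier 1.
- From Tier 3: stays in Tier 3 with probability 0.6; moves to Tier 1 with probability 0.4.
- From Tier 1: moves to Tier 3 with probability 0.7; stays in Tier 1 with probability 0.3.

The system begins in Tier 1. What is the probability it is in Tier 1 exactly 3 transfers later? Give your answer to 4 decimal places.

0.3630

Propagate the distribution vector 3 transfers from Tier 1.
After 0 transfers: (0.0000, 1.0000)
After 1 transfer: (0.7000, 0.3000)
After 2 transfers: (0.6300, 0.3700)
After 3 transfers: (0.6370, 0.3630)
P(in Tier 1 after 3 transfers) = 0.3630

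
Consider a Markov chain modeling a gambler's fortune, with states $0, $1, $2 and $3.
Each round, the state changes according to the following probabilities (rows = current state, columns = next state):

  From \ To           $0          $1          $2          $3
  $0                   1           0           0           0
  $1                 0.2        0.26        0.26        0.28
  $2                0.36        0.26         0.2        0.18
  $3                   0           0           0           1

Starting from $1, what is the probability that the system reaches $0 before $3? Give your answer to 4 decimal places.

Let h(s) be the probability of absorption at $0 starting from transient state s. Then h($0) = 1 and h($3) = 0. By first-step analysis:
h($1) = 0.2·1 + 0.26·h($1) + 0.26·h($2) + 0.28·0
h($2) = 0.36·1 + 0.26·h($1) + 0.2·h($2) + 0.18·0
Solving: h($1) = 0.4836, h($2) = 0.6072.
Starting from $1, the probability is 0.4836.

0.4836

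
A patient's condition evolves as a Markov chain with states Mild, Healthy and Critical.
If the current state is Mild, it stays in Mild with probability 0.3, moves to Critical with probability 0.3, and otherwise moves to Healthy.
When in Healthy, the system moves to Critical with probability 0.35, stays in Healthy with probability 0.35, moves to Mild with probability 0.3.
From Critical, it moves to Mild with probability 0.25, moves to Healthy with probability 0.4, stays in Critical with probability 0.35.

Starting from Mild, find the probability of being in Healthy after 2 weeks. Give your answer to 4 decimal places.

0.3800

Sum over the intermediate state after 1 week:
P = P(Mild→Mild)·P(Mild→Healthy) + P(Mild→Healthy)·P(Healthy→Healthy) + P(Mild→Critical)·P(Critical→Healthy)
  = 0.3×0.4 + 0.4×0.35 + 0.3×0.4
  = 0.1200 + 0.1400 + 0.1200 = 0.3800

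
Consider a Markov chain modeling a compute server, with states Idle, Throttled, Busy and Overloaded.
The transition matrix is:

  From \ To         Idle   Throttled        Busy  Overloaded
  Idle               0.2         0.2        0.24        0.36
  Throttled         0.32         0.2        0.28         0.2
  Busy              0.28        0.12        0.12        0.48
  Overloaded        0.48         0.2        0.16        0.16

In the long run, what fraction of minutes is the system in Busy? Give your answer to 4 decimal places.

Let the stationary distribution be π with π = πP and π_1 + π_2 + π_3 + π_4 = 1.
π_1 = 0.2·π_1 + 0.32·π_2 + 0.28·π_3 + 0.48·π_4
π_2 = 0.2·π_1 + 0.2·π_2 + 0.12·π_3 + 0.2·π_4
π_3 = 0.24·π_1 + 0.28·π_2 + 0.12·π_3 + 0.16·π_4
Solving with the normalization constraint gives π = (0.3208, 0.1840, 0.1998, 0.2954).
So the stationary probability of Busy is 0.1998.

0.1998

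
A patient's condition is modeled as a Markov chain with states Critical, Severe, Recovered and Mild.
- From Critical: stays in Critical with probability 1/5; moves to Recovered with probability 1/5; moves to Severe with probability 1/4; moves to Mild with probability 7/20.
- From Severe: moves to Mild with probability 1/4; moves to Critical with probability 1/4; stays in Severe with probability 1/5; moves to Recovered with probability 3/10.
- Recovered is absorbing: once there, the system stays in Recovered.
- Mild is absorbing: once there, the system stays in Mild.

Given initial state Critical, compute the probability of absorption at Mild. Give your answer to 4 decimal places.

Let h(s) be the probability of absorption at Mild starting from transient state s. Then h(Mild) = 1 and h(Recovered) = 0. By first-step analysis:
h(Critical) = 0.2·h(Critical) + 0.25·h(Severe) + 0.2·0 + 0.35·1
h(Severe) = 0.25·h(Critical) + 0.2·h(Severe) + 0.3·0 + 0.25·1
Solving: h(Critical) = 0.5931, h(Severe) = 0.4978.
Starting from Critical, the probability is 0.5931.

0.5931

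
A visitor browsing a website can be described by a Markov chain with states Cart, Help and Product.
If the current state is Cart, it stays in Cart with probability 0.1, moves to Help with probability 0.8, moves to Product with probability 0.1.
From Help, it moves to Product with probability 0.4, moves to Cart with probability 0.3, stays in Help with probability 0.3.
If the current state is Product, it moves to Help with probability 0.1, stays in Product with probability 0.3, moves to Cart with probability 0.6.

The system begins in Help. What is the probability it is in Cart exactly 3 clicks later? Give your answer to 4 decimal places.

Propagate the distribution vector 3 clicks from Help.
After 0 clicks: (0.0000, 1.0000, 0.0000)
After 1 click: (0.3000, 0.3000, 0.4000)
After 2 clicks: (0.3600, 0.3700, 0.2700)
After 3 clicks: (0.3090, 0.4260, 0.2650)
P(in Cart after 3 clicks) = 0.3090

0.3090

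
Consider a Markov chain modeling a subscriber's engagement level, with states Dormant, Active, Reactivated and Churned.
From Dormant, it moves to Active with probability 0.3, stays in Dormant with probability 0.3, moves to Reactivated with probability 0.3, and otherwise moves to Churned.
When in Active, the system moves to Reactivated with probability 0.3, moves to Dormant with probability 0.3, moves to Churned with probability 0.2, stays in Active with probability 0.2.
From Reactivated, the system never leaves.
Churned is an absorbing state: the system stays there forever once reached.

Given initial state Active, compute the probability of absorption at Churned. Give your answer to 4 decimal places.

0.3617

Let h(s) be the probability of absorption at Churned starting from transient state s. Then h(Churned) = 1 and h(Reactivated) = 0. By first-step analysis:
h(Dormant) = 0.3·h(Dormant) + 0.3·h(Active) + 0.3·0 + 0.1·1
h(Active) = 0.3·h(Dormant) + 0.2·h(Active) + 0.3·0 + 0.2·1
Solving: h(Dormant) = 0.2979, h(Active) = 0.3617.
Starting from Active, the probability is 0.3617.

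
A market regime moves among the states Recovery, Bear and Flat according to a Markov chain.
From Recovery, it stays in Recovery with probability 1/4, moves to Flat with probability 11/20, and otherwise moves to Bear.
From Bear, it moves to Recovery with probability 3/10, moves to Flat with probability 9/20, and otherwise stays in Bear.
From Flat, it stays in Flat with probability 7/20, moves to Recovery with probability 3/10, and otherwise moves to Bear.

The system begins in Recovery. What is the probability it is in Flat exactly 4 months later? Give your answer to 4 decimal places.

Propagate the distribution vector 4 months from Recovery.
After 0 months: (1.0000, 0.0000, 0.0000)
After 1 month: (0.2500, 0.2000, 0.5500)
After 2 months: (0.2875, 0.2925, 0.4200)
After 3 months: (0.2856, 0.2776, 0.4368)
After 4 months: (0.2857, 0.2794, 0.4349)
P(in Flat after 4 months) = 0.4349

0.4349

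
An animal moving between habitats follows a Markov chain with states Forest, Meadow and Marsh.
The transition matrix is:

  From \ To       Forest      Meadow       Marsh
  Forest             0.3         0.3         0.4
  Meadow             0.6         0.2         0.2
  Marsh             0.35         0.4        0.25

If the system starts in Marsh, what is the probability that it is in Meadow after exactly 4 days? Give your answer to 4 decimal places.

0.3001

Propagate the distribution vector 4 days from Marsh.
After 0 days: (0.0000, 0.0000, 1.0000)
After 1 day: (0.3500, 0.4000, 0.2500)
After 2 days: (0.4325, 0.2850, 0.2825)
After 3 days: (0.3996, 0.2998, 0.3006)
After 4 days: (0.4050, 0.3001, 0.2950)
P(in Meadow after 4 days) = 0.3001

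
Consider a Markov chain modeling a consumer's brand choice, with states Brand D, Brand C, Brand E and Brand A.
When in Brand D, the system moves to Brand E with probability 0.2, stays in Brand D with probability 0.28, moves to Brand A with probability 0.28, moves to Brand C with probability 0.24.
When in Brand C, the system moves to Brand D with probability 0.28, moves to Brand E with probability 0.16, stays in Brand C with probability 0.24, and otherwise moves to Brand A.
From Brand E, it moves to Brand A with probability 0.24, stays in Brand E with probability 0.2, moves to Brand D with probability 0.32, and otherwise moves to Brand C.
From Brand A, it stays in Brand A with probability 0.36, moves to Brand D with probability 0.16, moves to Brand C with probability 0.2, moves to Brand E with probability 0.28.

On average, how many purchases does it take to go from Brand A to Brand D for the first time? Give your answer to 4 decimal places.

4.4687

Let t(s) be the expected number of purchases to first reach Brand D from state s, with t(Brand D) = 0. Conditioning on the first purchase:
t(Brand C) = 1 + 0.24·t(Brand C) + 0.16·t(Brand E) + 0.32·t(Brand A)
t(Brand E) = 1 + 0.24·t(Brand C) + 0.2·t(Brand E) + 0.24·t(Brand A)
t(Brand A) = 1 + 0.2·t(Brand C) + 0.28·t(Brand E) + 0.36·t(Brand A)
Solving: t(Brand C) = 3.9951, t(Brand E) = 3.7891, t(Brand A) = 4.4687.
Expected purchases from Brand A to Brand D: 4.4687.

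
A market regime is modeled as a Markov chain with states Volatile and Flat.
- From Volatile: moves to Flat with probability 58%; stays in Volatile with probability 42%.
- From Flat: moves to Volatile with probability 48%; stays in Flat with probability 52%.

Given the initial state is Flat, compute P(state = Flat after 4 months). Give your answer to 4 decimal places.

0.5472

Propagate the distribution vector 4 months from Flat.
After 0 months: (0.0000, 1.0000)
After 1 month: (0.4800, 0.5200)
After 2 months: (0.4512, 0.5488)
After 3 months: (0.4529, 0.5471)
After 4 months: (0.4528, 0.5472)
P(in Flat after 4 months) = 0.5472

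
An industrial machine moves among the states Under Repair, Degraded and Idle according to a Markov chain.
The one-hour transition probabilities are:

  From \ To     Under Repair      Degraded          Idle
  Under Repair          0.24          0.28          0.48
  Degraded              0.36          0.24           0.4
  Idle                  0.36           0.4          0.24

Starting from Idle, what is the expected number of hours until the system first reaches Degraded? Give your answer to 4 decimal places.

2.7668

Let t(s) be the expected number of hours to first reach Degraded from state s, with t(Degraded) = 0. Conditioning on the first hour:
t(Under Repair) = 1 + 0.24·t(Under Repair) + 0.48·t(Idle)
t(Idle) = 1 + 0.36·t(Under Repair) + 0.24·t(Idle)
Solving: t(Under Repair) = 3.0632, t(Idle) = 2.7668.
Expected hours from Idle to Degraded: 2.7668.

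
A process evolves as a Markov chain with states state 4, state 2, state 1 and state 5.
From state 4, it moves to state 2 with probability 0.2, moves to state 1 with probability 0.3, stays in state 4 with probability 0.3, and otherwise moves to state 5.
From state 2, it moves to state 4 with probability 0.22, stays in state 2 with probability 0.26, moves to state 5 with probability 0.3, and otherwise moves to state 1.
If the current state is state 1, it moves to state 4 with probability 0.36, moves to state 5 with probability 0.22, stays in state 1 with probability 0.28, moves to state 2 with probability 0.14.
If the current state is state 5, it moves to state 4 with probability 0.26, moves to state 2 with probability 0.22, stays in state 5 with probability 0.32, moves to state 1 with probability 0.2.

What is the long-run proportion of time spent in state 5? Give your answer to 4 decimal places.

0.2560

Let the stationary distribution be π with π = πP and π_1 + π_2 + π_3 + π_4 = 1.
π_1 = 0.3·π_1 + 0.22·π_2 + 0.36·π_3 + 0.26·π_4
π_2 = 0.2·π_1 + 0.26·π_2 + 0.14·π_3 + 0.22·π_4
π_3 = 0.3·π_1 + 0.22·π_2 + 0.28·π_3 + 0.2·π_4
Solving with the normalization constraint gives π = (0.2888, 0.2021, 0.2532, 0.2560).
So the stationary probability of state 5 is 0.2560.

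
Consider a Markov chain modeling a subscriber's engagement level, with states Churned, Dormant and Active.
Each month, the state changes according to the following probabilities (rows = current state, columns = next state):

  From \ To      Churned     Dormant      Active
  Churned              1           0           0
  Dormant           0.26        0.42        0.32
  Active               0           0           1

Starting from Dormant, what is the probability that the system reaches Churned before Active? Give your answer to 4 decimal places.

Let h(s) be the probability of absorption at Churned starting from transient state s. Then h(Churned) = 1 and h(Active) = 0. By first-step analysis:
h(Dormant) = 0.26·1 + 0.42·h(Dormant) + 0.32·0
Solving: h(Dormant) = 0.4483.
Starting from Dormant, the probability is 0.4483.

0.4483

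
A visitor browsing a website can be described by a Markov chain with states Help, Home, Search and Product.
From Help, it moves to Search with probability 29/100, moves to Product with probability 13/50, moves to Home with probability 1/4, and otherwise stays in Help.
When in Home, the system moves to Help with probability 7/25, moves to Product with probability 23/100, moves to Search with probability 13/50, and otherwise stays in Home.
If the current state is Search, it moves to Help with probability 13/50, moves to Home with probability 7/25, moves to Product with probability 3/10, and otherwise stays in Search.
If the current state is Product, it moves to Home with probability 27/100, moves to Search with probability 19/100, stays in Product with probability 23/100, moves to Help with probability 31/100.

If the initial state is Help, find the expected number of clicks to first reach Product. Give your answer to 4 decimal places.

Let t(s) be the expected number of clicks to first reach Product from state s, with t(Product) = 0. Conditioning on the first click:
t(Help) = 1 + 0.2·t(Help) + 0.25·t(Home) + 0.29·t(Search)
t(Home) = 1 + 0.28·t(Help) + 0.23·t(Home) + 0.26·t(Search)
t(Search) = 1 + 0.26·t(Help) + 0.28·t(Home) + 0.16·t(Search)
Solving: t(Help) = 3.8106, t(Home) = 3.9266, t(Search) = 3.6788.
Expected clicks from Help to Product: 3.8106.

3.8106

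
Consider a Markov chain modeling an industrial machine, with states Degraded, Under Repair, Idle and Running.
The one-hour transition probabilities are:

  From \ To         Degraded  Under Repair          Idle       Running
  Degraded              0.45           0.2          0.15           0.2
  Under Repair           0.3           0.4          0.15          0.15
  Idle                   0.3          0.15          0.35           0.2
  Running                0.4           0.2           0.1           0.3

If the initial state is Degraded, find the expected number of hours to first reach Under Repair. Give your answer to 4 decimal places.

5.2269

Let t(s) be the expected number of hours to first reach Under Repair from state s, with t(Under Repair) = 0. Conditioning on the first hour:
t(Degraded) = 1 + 0.45·t(Degraded) + 0.15·t(Idle) + 0.2·t(Running)
t(Idle) = 1 + 0.3·t(Degraded) + 0.35·t(Idle) + 0.2·t(Running)
t(Running) = 1 + 0.4·t(Degraded) + 0.1·t(Idle) + 0.3·t(Running)
Solving: t(Degraded) = 5.2269, t(Idle) = 5.5535, t(Running) = 5.2087.
Expected hours from Degraded to Under Repair: 5.2269.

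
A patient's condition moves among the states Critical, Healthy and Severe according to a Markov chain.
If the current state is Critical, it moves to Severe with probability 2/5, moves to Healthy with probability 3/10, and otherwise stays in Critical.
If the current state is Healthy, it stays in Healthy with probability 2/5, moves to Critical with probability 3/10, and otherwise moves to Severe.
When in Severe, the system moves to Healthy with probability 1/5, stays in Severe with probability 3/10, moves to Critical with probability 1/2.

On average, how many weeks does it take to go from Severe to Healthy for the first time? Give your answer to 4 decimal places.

Let t(s) be the expected number of weeks to first reach Healthy from state s, with t(Healthy) = 0. Conditioning on the first week:
t(Critical) = 1 + 0.3·t(Critical) + 0.4·t(Severe)
t(Severe) = 1 + 0.5·t(Critical) + 0.3·t(Severe)
Solving: t(Critical) = 3.7931, t(Severe) = 4.1379.
Expected weeks from Severe to Healthy: 4.1379.

4.1379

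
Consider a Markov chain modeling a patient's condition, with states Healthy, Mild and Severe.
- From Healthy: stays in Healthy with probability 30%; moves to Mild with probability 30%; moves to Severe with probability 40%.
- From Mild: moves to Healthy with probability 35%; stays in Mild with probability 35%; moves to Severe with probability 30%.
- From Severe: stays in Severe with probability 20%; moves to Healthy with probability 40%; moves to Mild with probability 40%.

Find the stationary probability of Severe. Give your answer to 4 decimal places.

Let the stationary distribution be π with π = πP and π_1 + π_2 + π_3 = 1.
π_1 = 0.3·π_1 + 0.35·π_2 + 0.4·π_3
π_2 = 0.3·π_1 + 0.35·π_2 + 0.4·π_3
Solving with the normalization constraint gives π = (0.3478, 0.3478, 0.3043).
So the stationary probability of Severe is 0.3043.

0.3043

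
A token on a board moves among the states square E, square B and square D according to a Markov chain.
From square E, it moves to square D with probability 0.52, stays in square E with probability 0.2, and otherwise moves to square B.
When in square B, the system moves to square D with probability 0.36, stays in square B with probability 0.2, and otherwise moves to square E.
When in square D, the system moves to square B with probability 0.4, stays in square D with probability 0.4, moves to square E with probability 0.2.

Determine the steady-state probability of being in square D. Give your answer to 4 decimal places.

Let the stationary distribution be π with π = πP and π_1 + π_2 + π_3 = 1.
π_1 = 0.2·π_1 + 0.44·π_2 + 0.2·π_3
π_2 = 0.28·π_1 + 0.2·π_2 + 0.4·π_3
Solving with the normalization constraint gives π = (0.2734, 0.3060, 0.4206).
So the stationary probability of square D is 0.4206.

0.4206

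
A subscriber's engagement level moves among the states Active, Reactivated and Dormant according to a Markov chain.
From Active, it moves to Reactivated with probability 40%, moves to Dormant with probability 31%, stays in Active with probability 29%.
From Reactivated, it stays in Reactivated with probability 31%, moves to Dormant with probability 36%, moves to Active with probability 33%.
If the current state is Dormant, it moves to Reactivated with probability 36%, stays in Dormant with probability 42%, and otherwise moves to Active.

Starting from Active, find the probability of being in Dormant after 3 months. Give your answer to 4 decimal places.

0.3676

Propagate the distribution vector 3 months from Active.
After 0 months: (1.0000, 0.0000, 0.0000)
After 1 month: (0.2900, 0.4000, 0.3100)
After 2 months: (0.2843, 0.3516, 0.3641)
After 3 months: (0.2786, 0.3538, 0.3676)
P(in Dormant after 3 months) = 0.3676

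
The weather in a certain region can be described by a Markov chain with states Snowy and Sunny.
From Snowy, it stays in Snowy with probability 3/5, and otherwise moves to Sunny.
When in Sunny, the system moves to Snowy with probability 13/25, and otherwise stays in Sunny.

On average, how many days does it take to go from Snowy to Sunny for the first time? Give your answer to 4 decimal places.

Let t(s) be the expected number of days to first reach Sunny from state s, with t(Sunny) = 0. Conditioning on the first day:
t(Snowy) = 1 + 0.6·t(Snowy)
Solving: t(Snowy) = 2.5000.
Expected days from Snowy to Sunny: 2.5000.

2.5000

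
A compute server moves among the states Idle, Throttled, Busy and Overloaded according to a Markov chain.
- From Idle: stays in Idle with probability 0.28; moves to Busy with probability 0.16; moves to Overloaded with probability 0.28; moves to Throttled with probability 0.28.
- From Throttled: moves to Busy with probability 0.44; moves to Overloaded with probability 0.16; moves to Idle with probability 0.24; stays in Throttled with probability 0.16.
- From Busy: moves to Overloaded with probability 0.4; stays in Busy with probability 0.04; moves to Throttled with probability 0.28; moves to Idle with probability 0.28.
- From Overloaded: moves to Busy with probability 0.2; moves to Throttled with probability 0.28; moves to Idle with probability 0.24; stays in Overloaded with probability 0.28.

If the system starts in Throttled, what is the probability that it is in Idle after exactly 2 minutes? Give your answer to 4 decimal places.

0.2672

Propagate the distribution vector 2 minutes from Throttled.
After 0 minutes: (0.0000, 1.0000, 0.0000, 0.0000)
After 1 minute: (0.2400, 0.1600, 0.4400, 0.1600)
After 2 minutes: (0.2672, 0.2608, 0.1584, 0.3136)
P(in Idle after 2 minutes) = 0.2672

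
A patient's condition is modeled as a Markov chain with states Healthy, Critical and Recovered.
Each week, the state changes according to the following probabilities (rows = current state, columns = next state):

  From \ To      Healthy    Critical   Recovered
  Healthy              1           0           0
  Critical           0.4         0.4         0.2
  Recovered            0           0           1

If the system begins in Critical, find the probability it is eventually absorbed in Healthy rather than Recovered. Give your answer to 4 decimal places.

0.6667

Let h(s) be the probability of absorption at Healthy starting from transient state s. Then h(Healthy) = 1 and h(Recovered) = 0. By first-step analysis:
h(Critical) = 0.4·1 + 0.4·h(Critical) + 0.2·0
Solving: h(Critical) = 0.6667.
Starting from Critical, the probability is 0.6667.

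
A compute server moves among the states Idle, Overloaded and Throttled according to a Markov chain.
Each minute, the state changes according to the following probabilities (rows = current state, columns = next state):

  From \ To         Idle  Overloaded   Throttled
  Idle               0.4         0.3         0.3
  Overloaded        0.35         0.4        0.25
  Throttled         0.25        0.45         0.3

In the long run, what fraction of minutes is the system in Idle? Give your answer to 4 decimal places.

0.3388

Let the stationary distribution be π with π = πP and π_1 + π_2 + π_3 = 1.
π_1 = 0.4·π_1 + 0.35·π_2 + 0.25·π_3
π_2 = 0.3·π_1 + 0.4·π_2 + 0.45·π_3
Solving with the normalization constraint gives π = (0.3388, 0.3802, 0.2810).
So the stationary probability of Idle is 0.3388.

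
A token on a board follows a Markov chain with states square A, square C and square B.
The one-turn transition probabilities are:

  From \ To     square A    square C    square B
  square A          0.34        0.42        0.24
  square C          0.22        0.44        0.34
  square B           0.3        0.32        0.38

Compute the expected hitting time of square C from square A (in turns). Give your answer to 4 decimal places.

Let t(s) be the expected number of turns to first reach square C from state s, with t(square C) = 0. Conditioning on the first turn:
t(square A) = 1 + 0.34·t(square A) + 0.24·t(square B)
t(square B) = 1 + 0.3·t(square A) + 0.38·t(square B)
Solving: t(square A) = 2.5504, t(square B) = 2.8470.
Expected turns from square A to square C: 2.5504.

2.5504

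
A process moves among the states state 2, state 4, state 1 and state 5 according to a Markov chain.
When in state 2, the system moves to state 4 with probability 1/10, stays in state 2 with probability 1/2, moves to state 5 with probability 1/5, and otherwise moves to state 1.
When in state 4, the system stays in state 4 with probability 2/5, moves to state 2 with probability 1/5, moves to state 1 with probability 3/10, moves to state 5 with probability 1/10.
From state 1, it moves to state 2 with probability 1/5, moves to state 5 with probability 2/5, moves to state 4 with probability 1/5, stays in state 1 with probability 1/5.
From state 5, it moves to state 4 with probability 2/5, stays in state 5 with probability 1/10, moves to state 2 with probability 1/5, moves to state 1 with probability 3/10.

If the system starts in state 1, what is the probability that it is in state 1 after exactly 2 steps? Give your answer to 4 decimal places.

Propagate the distribution vector 2 steps from state 1.
After 0 steps: (0.0000, 0.0000, 1.0000, 0.0000)
After 1 step: (0.2000, 0.2000, 0.2000, 0.4000)
After 2 steps: (0.2600, 0.3000, 0.2600, 0.1800)
P(in state 1 after 2 steps) = 0.2600

0.2600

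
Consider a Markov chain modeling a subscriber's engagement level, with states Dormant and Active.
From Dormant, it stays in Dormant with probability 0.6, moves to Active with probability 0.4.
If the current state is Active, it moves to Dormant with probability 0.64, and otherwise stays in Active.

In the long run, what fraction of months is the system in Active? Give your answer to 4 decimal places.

Let the stationary distribution be π with π = πP and π_1 + π_2 = 1.
π_1 = 0.6·π_1 + 0.64·π_2
Solving with the normalization constraint gives π = (0.6154, 0.3846).
So the stationary probability of Active is 0.3846.

0.3846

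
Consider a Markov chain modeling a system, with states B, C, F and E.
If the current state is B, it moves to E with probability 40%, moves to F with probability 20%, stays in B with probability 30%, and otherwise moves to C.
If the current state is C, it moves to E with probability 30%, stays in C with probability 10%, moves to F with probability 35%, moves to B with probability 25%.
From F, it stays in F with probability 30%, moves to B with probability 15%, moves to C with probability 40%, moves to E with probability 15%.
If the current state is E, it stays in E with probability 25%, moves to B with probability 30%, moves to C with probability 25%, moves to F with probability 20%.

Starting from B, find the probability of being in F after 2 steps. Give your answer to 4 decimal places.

0.2350

Propagate the distribution vector 2 steps from B.
After 0 steps: (1.0000, 0.0000, 0.0000, 0.0000)
After 1 step: (0.3000, 0.1000, 0.2000, 0.4000)
After 2 steps: (0.2650, 0.2200, 0.2350, 0.2800)
P(in F after 2 steps) = 0.2350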